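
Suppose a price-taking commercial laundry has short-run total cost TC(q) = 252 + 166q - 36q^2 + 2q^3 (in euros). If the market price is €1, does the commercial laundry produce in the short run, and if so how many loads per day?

Shut down

From TC, MC = TC'(q) = 166 - 72q + 6q^2 and AVC = VC/q = 166 - 36q + 2q^2.
AVC is minimized where dAVC/dq = -36 + 4q = 0, at q = 9; min AVC = 166 - 36·9 + 2·9^2 = €4.
Since P = €1 < min AVC = €4, price fails to cover variable cost at any output.
Shutting down limits the loss to fixed cost, €252.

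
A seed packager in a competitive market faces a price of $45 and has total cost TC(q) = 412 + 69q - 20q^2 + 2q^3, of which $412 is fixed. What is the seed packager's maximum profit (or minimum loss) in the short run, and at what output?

AVC = 69 - 20q + 2q^2; min AVC = $19 at q = 5. Since P = $45 ≥ min AVC, the firm produces.
MC = 69 - 40q + 6q^2. Setting P = MC and taking the root on the rising branch gives q* = 6.
TR = 45·6 = 270. TC = 412 + 126 = 538. Profit = 270 − 538 = -$268.
By producing, the firm covers all variable cost plus $144 of fixed cost; shutting down would lose the full $412.

Profit = -$268 at q = 6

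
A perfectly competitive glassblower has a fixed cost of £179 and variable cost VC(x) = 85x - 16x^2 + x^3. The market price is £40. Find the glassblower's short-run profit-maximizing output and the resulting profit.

Profit = -£17 at x = 9

AVC = 85 - 16x + x^2; min AVC = £21 at x = 8. Since P = £40 ≥ min AVC, the firm produces.
MC = 85 - 32x + 3x^2. Setting P = MC and taking the root on the rising branch gives x* = 9.
TR = 40·9 = 360. TC = 179 + 198 = 377. Profit = 360 − 377 = -£17.
That loss of £17 beats the £179 the firm would lose by shutting down; producing recovers £162 of fixed cost.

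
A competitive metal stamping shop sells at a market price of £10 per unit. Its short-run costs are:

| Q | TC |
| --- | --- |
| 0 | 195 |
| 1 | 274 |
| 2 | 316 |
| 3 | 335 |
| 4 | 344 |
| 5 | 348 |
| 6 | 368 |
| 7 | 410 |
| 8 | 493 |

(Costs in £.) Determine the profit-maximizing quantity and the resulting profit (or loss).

Compute π = P·Q − TC at each output: Q=0: -195; Q=1: -264; Q=2: -296; Q=3: -305; Q=4: -304; Q=5: -298; Q=6: -308; Q=7: -340; Q=8: -413.
Profit is highest at Q = 0. Equivalently, the lowest AVC in the table is 173/6 ≈ £28.83 at Q = 6, and P = £10 falls below it — price never covers variable cost, so the firm shuts down and loses only its fixed cost.

Q = 0 (shut down); profit = -£195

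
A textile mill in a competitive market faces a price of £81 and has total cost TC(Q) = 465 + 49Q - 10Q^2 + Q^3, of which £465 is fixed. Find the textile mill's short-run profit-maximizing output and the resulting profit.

AVC = 49 - 10Q + Q^2 has its minimum £24 at Q = 5; price £81 clears that bar, so the firm operates.
With MC = 49 - 20Q + 3Q^2, P = MC on the upward-sloping part at Q* = 8.
TR = 81·8 = 648. TC = 465 + 264 = 729. Profit = 648 − 729 = -£81.
By producing, the firm covers all variable cost plus £384 of fixed cost; shutting down would lose the full £465.

Profit = -£81 at Q = 8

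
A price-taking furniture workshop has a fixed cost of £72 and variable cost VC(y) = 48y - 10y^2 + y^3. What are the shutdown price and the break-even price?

Shutdown price = £23; break-even price = £36

Shutdown price = min AVC. AVC = 48 - 10y + y^2, with vertex at y = 5 and minimum £23.
ATC = 72/y + 48 - 10y + y^2. Setting dATC/dy = −72/y^2 − 10 + 2y = 0 gives y = 6 (since 2·6^3 − 10·6^2 = 72).
min ATC = 72/6 + 48 − 10·6 + 6^2 = £36. That is the break-even price.
Between these two prices the firm operates at a loss; above £36 it earns a profit.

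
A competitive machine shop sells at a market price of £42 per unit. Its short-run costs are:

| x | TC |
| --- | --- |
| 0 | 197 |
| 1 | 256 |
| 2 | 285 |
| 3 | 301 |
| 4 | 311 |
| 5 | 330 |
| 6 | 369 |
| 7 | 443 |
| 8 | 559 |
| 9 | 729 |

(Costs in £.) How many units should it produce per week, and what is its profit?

Profit at each row (π = 42x − TC): x=0: -197; x=1: -214; x=2: -201; x=3: -175; x=4: -143; x=5: -120; x=6: -117; x=7: -149; x=8: -223; x=9: -351.
Profit is maximized at x = 6. AVC there is 172/6 = £28.67 ≤ P, so producing beats shutting down (which would give -£197).

x = 6; profit = -£117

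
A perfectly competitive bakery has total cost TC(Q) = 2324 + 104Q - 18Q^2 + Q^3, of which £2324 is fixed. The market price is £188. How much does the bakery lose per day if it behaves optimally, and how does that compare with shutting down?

Profit = -£364 at Q = 14

AVC = 104 - 18Q + Q^2; min AVC = £23 at Q = 9. Since P = £188 ≥ min AVC, the firm produces.
MC = 104 - 36Q + 3Q^2. Setting P = MC and taking the root on the rising branch gives Q* = 14.
TR = 188·14 = 2632. TC = 2324 + 672 = 2996. Profit = 2632 − 2996 = -£364.
That loss of £364 beats the £2324 the firm would lose by shutting down; producing recovers £1960 of fixed cost.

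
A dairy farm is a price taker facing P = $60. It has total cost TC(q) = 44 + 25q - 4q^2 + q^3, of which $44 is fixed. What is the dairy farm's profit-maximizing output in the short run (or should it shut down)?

Produce at q = 5

From TC, MC = TC'(q) = 25 - 8q + 3q^2 and AVC = VC/q = 25 - 4q + q^2.
AVC hits its minimum where MC = AVC, at q = 2, giving min AVC = 25 - 4·2 + 2^2 = $21.
Since P = $60 ≥ min AVC = $21, price covers variable cost and the firm should produce.
Solving P = MC: -35 - 8q + 3q^2 = 0 ⇒ q = -7/3 or 5. On the upward-sloping branch, q* = 5.
Check: AVC at q = 5 is $30 ≤ P, so revenue covers variable cost.
Profit = P·q − TC = 60·5 − 194 = $106.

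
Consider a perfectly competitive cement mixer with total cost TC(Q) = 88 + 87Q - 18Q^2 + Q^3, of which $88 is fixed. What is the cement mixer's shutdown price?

$6 per unit

The firm shuts down when price falls below the minimum of average variable cost. AVC = VC/Q = 87 - 18Q + Q^2.
At the minimum of AVC, MC = AVC. MC = 87 - 36Q + 3Q^2; setting MC = AVC gives 2Q^2 - 18Q = 0, so Q = 9. min AVC = 6.
So the shutdown price is $6.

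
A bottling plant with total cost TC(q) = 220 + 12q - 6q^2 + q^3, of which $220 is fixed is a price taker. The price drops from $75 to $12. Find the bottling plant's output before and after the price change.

Output falls from 7 to 4

MC = 12 - 12q + 3q^2; the shutdown threshold is min AVC = $3 (at q = 3).
With P = $75 above the shutdown price, P = MC gives q = 7.
At P = $12 ≥ min AVC, set P = MC: q = 4. The firm stays open but cuts output.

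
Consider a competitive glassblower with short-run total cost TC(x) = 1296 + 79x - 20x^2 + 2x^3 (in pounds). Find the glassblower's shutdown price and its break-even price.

Shutdown price = min AVC. AVC = 79 - 20x + 2x^2, with vertex at x = 5 and minimum £29.
ATC = 1296/x + 79 - 20x + 2x^2. Setting dATC/dx = −1296/x^2 − 20 + 4x = 0 gives x = 9 (since 4·9^3 − 20·9^2 = 1296).
min ATC = 1296/9 + 79 − 20·9 + 2·9^2 = £205. That is the break-even price.
Between these two prices the firm operates at a loss; above £205 it earns a profit.

Shutdown price = £29; break-even price = £205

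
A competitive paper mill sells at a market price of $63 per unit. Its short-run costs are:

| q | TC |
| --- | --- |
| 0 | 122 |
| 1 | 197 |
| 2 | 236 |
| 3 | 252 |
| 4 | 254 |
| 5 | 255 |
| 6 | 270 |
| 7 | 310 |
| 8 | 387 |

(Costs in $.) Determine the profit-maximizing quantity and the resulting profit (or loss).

Tabulate TR − TC: q=0: -122; q=1: -134; q=2: -110; q=3: -63; q=4: -2; q=5: 60; q=6: 108; q=7: 131; q=8: 117.
Profit is maximized at q = 7. AVC there is 188/7 = $26.86 ≤ P, so producing beats shutting down (which would give -$122).

q = 7; profit = $131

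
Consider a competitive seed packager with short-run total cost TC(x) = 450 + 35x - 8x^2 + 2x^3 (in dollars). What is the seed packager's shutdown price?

$27 per unit

The shutdown price is the minimum of AVC. VC = 35x - 8x^2 + 2x^3, so AVC = 35 - 8x + 2x^2.
At the minimum of AVC, MC = AVC. MC = 35 - 16x + 6x^2; setting MC = AVC gives 4x^2 - 8x = 0, so x = 2. min AVC = 27.
For P < $27 the firm produces nothing.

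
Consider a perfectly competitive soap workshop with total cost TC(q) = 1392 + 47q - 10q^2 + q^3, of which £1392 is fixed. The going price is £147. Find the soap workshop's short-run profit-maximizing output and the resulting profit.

Profit = -£392 at q = 10

AVC = 47 - 10q + q^2; min AVC = £22 at q = 5. Since P = £147 ≥ min AVC, the firm produces.
MC = 47 - 20q + 3q^2. Setting P = MC and taking the root on the rising branch gives q* = 10.
TR = 147·10 = 1470. TC = 1392 + 470 = 1862. Profit = 1470 − 1862 = -£392.
That loss of £392 beats the £1392 the firm would lose by shutting down; producing recovers £1000 of fixed cost.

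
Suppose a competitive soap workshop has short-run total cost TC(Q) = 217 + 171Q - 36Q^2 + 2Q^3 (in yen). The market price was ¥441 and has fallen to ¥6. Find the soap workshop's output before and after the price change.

AVC = 171 - 36Q + 2Q^2, minimized at Q = 9 where min AVC = ¥9. MC = 171 - 72Q + 6Q^2.
With P = ¥441 above the shutdown price, P = MC gives Q = 15.
At P = ¥6 < min AVC = ¥9, price no longer covers variable cost at any output, so the firm shuts down: Q = 0.

Output falls from 15 to 0 (the firm shuts down)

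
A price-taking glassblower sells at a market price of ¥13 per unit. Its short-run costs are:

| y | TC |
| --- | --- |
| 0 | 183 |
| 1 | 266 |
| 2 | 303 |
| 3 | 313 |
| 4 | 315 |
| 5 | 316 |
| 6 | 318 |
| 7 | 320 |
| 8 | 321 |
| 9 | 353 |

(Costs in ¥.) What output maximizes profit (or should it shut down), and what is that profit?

y = 0 (shut down); profit = -¥183

Tabulate TR − TC: y=0: -183; y=1: -253; y=2: -277; y=3: -274; y=4: -263; y=5: -251; y=6: -240; y=7: -229; y=8: -217; y=9: -236.
Profit is highest at y = 0. Equivalently, the lowest AVC in the table is 138/8 ≈ ¥17.25 at y = 8, and P = ¥13 falls below it — price never covers variable cost, so the firm shuts down and loses only its fixed cost.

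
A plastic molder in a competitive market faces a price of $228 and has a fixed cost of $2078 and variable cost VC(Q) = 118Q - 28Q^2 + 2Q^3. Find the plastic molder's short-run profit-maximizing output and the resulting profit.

AVC = 118 - 28Q + 2Q^2; min AVC = $20 at Q = 7. Since P = $228 ≥ min AVC, the firm produces.
With MC = 118 - 56Q + 6Q^2, P = MC on the upward-sloping part at Q* = 11.
TR = 228·11 = 2508. TC = 2078 + 572 = 2650. Profit = 2508 − 2650 = -$142.
By producing, the firm covers all variable cost plus $1936 of fixed cost; shutting down would lose the full $2078.

Profit = -$142 at Q = 11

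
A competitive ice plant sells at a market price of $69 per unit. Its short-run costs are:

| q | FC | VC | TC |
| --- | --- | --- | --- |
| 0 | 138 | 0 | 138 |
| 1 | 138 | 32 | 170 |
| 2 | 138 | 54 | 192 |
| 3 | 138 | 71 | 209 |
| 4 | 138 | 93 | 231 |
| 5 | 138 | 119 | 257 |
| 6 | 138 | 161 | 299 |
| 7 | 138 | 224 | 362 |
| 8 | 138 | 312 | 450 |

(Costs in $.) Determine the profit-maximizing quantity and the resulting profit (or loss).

Profit at each row (π = 69q − TC): q=0: -138; q=1: -101; q=2: -54; q=3: -2; q=4: 45; q=5: 88; q=6: 115; q=7: 121; q=8: 102.
Profit is maximized at q = 7. AVC there is 224/7 = $32 ≤ P, so producing beats shutting down (which would give -$138).

q = 7; profit = $121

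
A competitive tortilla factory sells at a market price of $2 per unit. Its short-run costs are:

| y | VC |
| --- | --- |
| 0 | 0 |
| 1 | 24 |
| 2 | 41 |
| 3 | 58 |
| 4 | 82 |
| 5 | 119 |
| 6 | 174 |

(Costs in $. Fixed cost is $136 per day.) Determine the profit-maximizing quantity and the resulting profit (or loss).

Compute π = P·y − TC at each output: y=0: -136; y=1: -158; y=2: -173; y=3: -188; y=4: -210; y=5: -245; y=6: -298.
Profit is highest at y = 0. Equivalently, the lowest AVC in the table is 58/3 ≈ $19.33 at y = 3, and P = $2 falls below it — price never covers variable cost, so the firm shuts down and loses only its fixed cost.

y = 0 (shut down); profit = -$136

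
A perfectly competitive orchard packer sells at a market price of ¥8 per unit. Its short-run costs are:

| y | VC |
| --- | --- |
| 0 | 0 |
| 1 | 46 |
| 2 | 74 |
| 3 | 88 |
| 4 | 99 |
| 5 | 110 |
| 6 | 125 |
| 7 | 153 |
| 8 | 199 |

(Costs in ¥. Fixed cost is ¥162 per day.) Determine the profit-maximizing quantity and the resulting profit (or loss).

Tabulate TR − TC: y=0: -162; y=1: -200; y=2: -220; y=3: -226; y=4: -229; y=5: -232; y=6: -239; y=7: -259; y=8: -297.
Profit is highest at y = 0. Equivalently, the lowest AVC in the table is 125/6 ≈ ¥20.83 at y = 6, and P = ¥8 falls below it — price never covers variable cost, so the firm shuts down and loses only its fixed cost.

y = 0 (shut down); profit = -¥162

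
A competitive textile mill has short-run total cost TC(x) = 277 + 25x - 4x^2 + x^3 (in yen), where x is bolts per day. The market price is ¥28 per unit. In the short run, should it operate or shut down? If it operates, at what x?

Produce at x = 3

Strip out fixed cost: VC = 25x - 4x^2 + x^3. Then AVC = 25 - 4x + x^2 and MC = 25 - 8x + 3x^2.
AVC hits its minimum where MC = AVC, at x = 2, giving min AVC = 25 - 4·2 + 2^2 = ¥21.
P = ¥28 exceeds min AVC = ¥21, so the firm stays open.
Solving P = MC: -3 - 8x + 3x^2 = 0 ⇒ x = -1/3 or 3. On the upward-sloping branch, x* = 3.
Check: AVC at x = 3 is ¥22 ≤ P, so revenue covers variable cost.
Profit = P·x − TC = 28·3 − 343 = -¥259, a loss, but smaller than the ¥277 fixed cost the firm would lose by shutting down.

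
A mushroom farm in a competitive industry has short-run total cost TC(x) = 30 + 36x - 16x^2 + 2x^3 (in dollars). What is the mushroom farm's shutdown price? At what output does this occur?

The shutdown price is the minimum of AVC. VC = 36x - 16x^2 + 2x^3, so AVC = 36 - 16x + 2x^2.
dAVC/dx = -16 + 4x = 0 gives x = 4. min AVC = 36 - 16·4 + 2·4^2 = 4.
So the shutdown price is $4.

$4 per unit, at x = 4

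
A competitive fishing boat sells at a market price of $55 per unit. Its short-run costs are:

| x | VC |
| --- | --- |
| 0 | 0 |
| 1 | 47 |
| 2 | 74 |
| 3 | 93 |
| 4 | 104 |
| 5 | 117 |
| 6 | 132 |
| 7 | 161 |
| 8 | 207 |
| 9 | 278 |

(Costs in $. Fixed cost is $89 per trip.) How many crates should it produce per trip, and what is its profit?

x = 8; profit = $144

Tabulate TR − TC: x=0: -89; x=1: -81; x=2: -53; x=3: -17; x=4: 27; x=5: 69; x=6: 109; x=7: 135; x=8: 144; x=9: 128.
Profit is maximized at x = 8. AVC there is 207/8 = $25.88 ≤ P, so producing beats shutting down (which would give -$89).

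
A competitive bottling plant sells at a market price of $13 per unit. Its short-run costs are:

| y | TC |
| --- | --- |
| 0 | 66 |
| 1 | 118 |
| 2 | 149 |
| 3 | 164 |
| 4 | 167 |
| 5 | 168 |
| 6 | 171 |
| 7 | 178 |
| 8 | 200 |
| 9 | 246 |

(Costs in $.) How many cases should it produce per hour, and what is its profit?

Tabulate TR − TC: y=0: -66; y=1: -105; y=2: -123; y=3: -125; y=4: -115; y=5: -103; y=6: -93; y=7: -87; y=8: -96; y=9: -129.
Profit is highest at y = 0. Equivalently, the lowest AVC in the table is 112/7 ≈ $16 at y = 7, and P = $13 falls below it — price never covers variable cost, so the firm shuts down and loses only its fixed cost.

y = 0 (shut down); profit = -$66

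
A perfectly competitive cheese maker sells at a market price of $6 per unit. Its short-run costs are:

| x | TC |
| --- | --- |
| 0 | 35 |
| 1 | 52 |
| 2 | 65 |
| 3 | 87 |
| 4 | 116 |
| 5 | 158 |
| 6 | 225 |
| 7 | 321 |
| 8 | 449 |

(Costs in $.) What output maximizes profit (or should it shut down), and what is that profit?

Profit at each row (π = 6x − TC): x=0: -35; x=1: -46; x=2: -53; x=3: -69; x=4: -92; x=5: -128; x=6: -189; x=7: -279; x=8: -401.
Profit is highest at x = 0. Equivalently, the lowest AVC in the table is 30/2 ≈ $15 at x = 2, and P = $6 falls below it — price never covers variable cost, so the firm shuts down and loses only its fixed cost.

x = 0 (shut down); profit = -$35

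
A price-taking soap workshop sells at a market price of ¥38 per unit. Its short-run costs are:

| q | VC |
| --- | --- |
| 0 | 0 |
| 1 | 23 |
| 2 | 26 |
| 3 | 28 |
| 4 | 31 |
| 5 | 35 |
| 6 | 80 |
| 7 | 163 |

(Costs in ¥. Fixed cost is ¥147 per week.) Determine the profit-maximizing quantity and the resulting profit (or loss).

q = 5; profit = ¥8

Compute π = P·q − TC at each output: q=0: -147; q=1: -132; q=2: -97; q=3: -61; q=4: -26; q=5: 8; q=6: 1; q=7: -44.
Profit is maximized at q = 5. AVC there is 35/5 = ¥7 ≤ P, so producing beats shutting down (which would give -¥147).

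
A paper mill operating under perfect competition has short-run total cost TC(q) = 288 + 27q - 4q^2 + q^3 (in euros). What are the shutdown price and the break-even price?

Shutdown price = €23; break-even price = €87

Shutdown price = min AVC. AVC = 27 - 4q + q^2, with vertex at q = 2 and minimum €23.
ATC = 288/q + 27 - 4q + q^2. Setting dATC/dq = −288/q^2 − 4 + 2q = 0 gives q = 6 (since 2·6^3 − 4·6^2 = 288).
min ATC = 288/6 + 27 − 4·6 + 6^2 = €87. That is the break-even price.
For €23 ≤ P < €87 the firm produces at a loss; below €23 it shuts down.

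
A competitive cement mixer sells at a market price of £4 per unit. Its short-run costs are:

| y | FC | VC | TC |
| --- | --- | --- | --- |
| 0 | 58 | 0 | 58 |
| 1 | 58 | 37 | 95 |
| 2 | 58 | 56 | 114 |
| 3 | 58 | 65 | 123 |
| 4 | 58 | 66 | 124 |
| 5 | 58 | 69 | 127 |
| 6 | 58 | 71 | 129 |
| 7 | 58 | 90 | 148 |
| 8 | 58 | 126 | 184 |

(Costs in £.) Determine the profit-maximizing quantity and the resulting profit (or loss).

Profit at each row (π = 4y − TC): y=0: -58; y=1: -91; y=2: -106; y=3: -111; y=4: -108; y=5: -107; y=6: -105; y=7: -120; y=8: -152.
Profit is highest at y = 0. Equivalently, the lowest AVC in the table is 71/6 ≈ £11.83 at y = 6, and P = £4 falls below it — price never covers variable cost, so the firm shuts down and loses only its fixed cost.

y = 0 (shut down); profit = -£58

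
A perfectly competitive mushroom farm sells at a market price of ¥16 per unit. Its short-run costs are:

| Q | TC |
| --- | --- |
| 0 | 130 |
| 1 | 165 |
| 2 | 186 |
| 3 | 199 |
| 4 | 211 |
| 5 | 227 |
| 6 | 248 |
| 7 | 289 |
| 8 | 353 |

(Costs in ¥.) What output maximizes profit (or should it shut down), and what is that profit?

Tabulate TR − TC: Q=0: -130; Q=1: -149; Q=2: -154; Q=3: -151; Q=4: -147; Q=5: -147; Q=6: -152; Q=7: -177; Q=8: -225.
Profit is highest at Q = 0. Equivalently, the lowest AVC in the table is 97/5 ≈ ¥19.40 at Q = 5, and P = ¥16 falls below it — price never covers variable cost, so the firm shuts down and loses only its fixed cost.

Q = 0 (shut down); profit = -¥130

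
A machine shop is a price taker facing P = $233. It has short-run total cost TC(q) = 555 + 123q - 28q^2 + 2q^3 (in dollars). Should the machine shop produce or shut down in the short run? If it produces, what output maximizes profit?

Variable cost is VC = 123q - 28q^2 + 2q^3, so AVC = VC/q = 123 - 28q + 2q^2 and MC = dTC/dq = 123 - 56q + 6q^2.
AVC is minimized where dAVC/dq = -28 + 4q = 0, at q = 7; min AVC = 123 - 28·7 + 2·7^2 = $25.
P = $233 exceeds min AVC = $25, so the firm stays open.
Solving P = MC: -110 - 56q + 6q^2 = 0 ⇒ q = -5/3 or 11. On the upward-sloping branch, q* = 11.
Check: AVC at q = 11 is $57 ≤ P, so revenue covers variable cost.
Profit = P·q − TC = 233·11 − 1182 = $1381.

Produce at q = 11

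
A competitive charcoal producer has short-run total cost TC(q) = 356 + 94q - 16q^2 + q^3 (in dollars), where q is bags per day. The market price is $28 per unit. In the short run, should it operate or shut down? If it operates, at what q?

Strip out fixed cost: VC = 94q - 16q^2 + q^3. Then AVC = 94 - 16q + q^2 and MC = 94 - 32q + 3q^2.
The AVC parabola has its vertex at q = 16/2 = 8, where AVC = 94 - 16·8 + 8^2 = $30.
P = $28 lies below min AVC = $30; no output level covers variable cost.
Best response: produce nothing and absorb the $356 fixed cost.

Shut down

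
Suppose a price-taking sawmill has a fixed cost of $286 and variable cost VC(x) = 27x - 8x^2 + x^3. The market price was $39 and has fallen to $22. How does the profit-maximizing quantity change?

AVC = 27 - 8x + x^2, minimized at x = 4 where min AVC = $11. MC = 27 - 16x + 3x^2.
With P = $39 above the shutdown price, P = MC gives x = 6.
At P = $22 ≥ min AVC, set P = MC: x = 5. The firm stays open but cuts output.

Output falls from 6 to 5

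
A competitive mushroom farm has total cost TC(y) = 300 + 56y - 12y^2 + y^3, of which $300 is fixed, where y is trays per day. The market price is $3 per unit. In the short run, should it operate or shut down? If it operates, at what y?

From TC, MC = TC'(y) = 56 - 24y + 3y^2 and AVC = VC/y = 56 - 12y + y^2.
AVC hits its minimum where MC = AVC, at y = 6, giving min AVC = 56 - 12·6 + 6^2 = $20.
P = $3 lies below min AVC = $20; no output level covers variable cost.
The firm minimizes its loss by shutting down and losing only its fixed cost of $300.

Shut down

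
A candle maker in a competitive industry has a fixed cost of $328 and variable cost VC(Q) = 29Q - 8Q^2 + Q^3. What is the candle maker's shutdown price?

$13 per unit

The shutdown price is the minimum of AVC. VC = 29Q - 8Q^2 + Q^3, so AVC = 29 - 8Q + Q^2.
dAVC/dQ = -8 + 2Q = 0 gives Q = 4. min AVC = 29 - 8·4 + 4^2 = 13.
For P < $13 the firm produces nothing.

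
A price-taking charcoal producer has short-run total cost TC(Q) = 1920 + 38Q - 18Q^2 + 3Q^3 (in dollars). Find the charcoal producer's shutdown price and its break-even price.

Shutdown price = min AVC. AVC = 38 - 18Q + 3Q^2, with vertex at Q = 3 and minimum $11.
ATC = 1920/Q + 38 - 18Q + 3Q^2. Setting dATC/dQ = −1920/Q^2 − 18 + 6Q = 0 gives Q = 8 (since 6·8^3 − 18·8^2 = 1920).
min ATC = 1920/8 + 38 − 18·8 + 3·8^2 = $326. That is the break-even price.
Between these two prices the firm operates at a loss; above $326 it earns a profit.

Shutdown price = $11; break-even price = $326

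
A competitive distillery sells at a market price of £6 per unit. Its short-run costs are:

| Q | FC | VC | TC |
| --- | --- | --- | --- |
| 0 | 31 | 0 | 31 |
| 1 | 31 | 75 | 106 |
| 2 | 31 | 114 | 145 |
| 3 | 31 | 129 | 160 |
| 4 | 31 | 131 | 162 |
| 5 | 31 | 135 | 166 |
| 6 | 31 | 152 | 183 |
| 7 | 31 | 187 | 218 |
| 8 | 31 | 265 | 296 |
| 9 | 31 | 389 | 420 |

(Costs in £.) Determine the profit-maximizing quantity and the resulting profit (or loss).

Compute π = P·Q − TC at each output: Q=0: -31; Q=1: -100; Q=2: -133; Q=3: -142; Q=4: -138; Q=5: -136; Q=6: -147; Q=7: -176; Q=8: -248; Q=9: -366.
Profit is highest at Q = 0. Equivalently, the lowest AVC in the table is 152/6 ≈ £25.33 at Q = 6, and P = £6 falls below it — price never covers variable cost, so the firm shuts down and loses only its fixed cost.

Q = 0 (shut down); profit = -£31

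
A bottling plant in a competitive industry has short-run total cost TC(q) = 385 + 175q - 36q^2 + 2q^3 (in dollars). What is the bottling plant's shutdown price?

Short-run supply begins at min AVC. From VC = 175q - 36q^2 + 2q^3, AVC = 175 - 36q + 2q^2.
dAVC/dq = -36 + 4q = 0 gives q = 9. min AVC = 175 - 36·9 + 2·9^2 = 13.
For P < $13 the firm produces nothing.

$13 per unit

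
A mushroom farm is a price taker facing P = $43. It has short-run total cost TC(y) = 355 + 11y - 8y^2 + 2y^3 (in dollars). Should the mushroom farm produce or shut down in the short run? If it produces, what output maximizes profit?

From TC, MC = TC'(y) = 11 - 16y + 6y^2 and AVC = VC/y = 11 - 8y + 2y^2.
AVC is minimized where dAVC/dy = -8 + 4y = 0, at y = 2; min AVC = 11 - 8·2 + 2·2^2 = $3.
P = $43 exceeds min AVC = $3, so the firm stays open.
Solving P = MC: -32 - 16y + 6y^2 = 0 ⇒ y = -4/3 or 4. On the upward-sloping branch, y* = 4.
Check: AVC at y = 4 is $11 ≤ P, so revenue covers variable cost.
Profit = P·y − TC = 43·4 − 399 = -$227, a loss, but smaller than the $355 fixed cost the firm would lose by shutting down.

Produce at y = 4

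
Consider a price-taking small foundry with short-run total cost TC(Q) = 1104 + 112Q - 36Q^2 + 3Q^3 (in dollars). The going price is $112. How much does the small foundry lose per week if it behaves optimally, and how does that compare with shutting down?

AVC = 112 - 36Q + 3Q^2; min AVC = $4 at Q = 6. Since P = $112 ≥ min AVC, the firm produces.
With MC = 112 - 72Q + 9Q^2, P = MC on the upward-sloping part at Q* = 8.
TR = 112·8 = 896. TC = 1104 + 128 = 1232. Profit = 896 − 1232 = -$336.
By producing, the firm covers all variable cost plus $768 of fixed cost; shutting down would lose the full $1104.

Profit = -$336 at Q = 8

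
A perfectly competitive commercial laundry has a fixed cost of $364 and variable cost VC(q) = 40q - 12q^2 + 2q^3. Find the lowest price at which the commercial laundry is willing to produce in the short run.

$22 per unit

The shutdown price is the minimum of AVC. VC = 40q - 12q^2 + 2q^3, so AVC = 40 - 12q + 2q^2.
dAVC/dq = -12 + 4q = 0 gives q = 3. min AVC = 40 - 12·3 + 2·3^2 = 22.
So the shutdown price is $22.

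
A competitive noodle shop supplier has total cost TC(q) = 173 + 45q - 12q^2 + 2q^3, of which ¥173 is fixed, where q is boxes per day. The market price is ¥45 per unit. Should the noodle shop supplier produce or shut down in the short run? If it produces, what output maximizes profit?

Produce at q = 4

Strip out fixed cost: VC = 45q - 12q^2 + 2q^3. Then AVC = 45 - 12q + 2q^2 and MC = 45 - 24q + 6q^2.
AVC is minimized where dAVC/dq = -12 + 4q = 0, at q = 3; min AVC = 45 - 12·3 + 2·3^2 = ¥27.
P = ¥45 exceeds min AVC = ¥27, so the firm stays open.
Solving P = MC: -24q + 6q^2 = 0 ⇒ q = 0 or 4. On the upward-sloping branch, q* = 4.
Check: AVC at q = 4 is ¥29 ≤ P, so revenue covers variable cost.
Profit = P·q − TC = 45·4 − 289 = -¥109, a loss, but smaller than the ¥173 fixed cost the firm would lose by shutting down.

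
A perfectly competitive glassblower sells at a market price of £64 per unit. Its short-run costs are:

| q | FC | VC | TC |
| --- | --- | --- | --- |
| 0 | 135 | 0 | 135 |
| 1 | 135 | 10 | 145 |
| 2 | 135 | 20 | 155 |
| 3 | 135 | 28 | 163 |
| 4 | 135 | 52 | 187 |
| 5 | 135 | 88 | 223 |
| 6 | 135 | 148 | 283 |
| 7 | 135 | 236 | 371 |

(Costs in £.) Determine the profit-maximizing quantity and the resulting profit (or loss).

Compute π = P·q − TC at each output: q=0: -135; q=1: -81; q=2: -27; q=3: 29; q=4: 69; q=5: 97; q=6: 101; q=7: 77.
Profit is maximized at q = 6. AVC there is 148/6 = £24.67 ≤ P, so producing beats shutting down (which would give -£135).

q = 6; profit = £101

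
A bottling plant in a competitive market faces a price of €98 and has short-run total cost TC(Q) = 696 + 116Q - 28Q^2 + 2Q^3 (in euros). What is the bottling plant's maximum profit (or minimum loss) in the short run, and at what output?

AVC = 116 - 28Q + 2Q^2; min AVC = €18 at Q = 7. Since P = €98 ≥ min AVC, the firm produces.
MC = 116 - 56Q + 6Q^2. Setting P = MC and taking the root on the rising branch gives Q* = 9.
TR = 98·9 = 882. TC = 696 + 234 = 930. Profit = 882 − 930 = -€48.
That loss of €48 beats the €696 the firm would lose by shutting down; producing recovers €648 of fixed cost.

Profit = -€48 at Q = 9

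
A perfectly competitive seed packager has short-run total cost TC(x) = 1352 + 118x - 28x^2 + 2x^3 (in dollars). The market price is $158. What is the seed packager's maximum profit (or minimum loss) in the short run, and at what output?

Profit = -$152 at x = 10

AVC = 118 - 28x + 2x^2; min AVC = $20 at x = 7. Since P = $158 ≥ min AVC, the firm produces.
With MC = 118 - 56x + 6x^2, P = MC on the upward-sloping part at x* = 10.
TR = 158·10 = 1580. TC = 1352 + 380 = 1732. Profit = 1580 − 1732 = -$152.
Shutting down would mean losing the fixed cost of $1352, so operating at a loss of $152 is better by $1200.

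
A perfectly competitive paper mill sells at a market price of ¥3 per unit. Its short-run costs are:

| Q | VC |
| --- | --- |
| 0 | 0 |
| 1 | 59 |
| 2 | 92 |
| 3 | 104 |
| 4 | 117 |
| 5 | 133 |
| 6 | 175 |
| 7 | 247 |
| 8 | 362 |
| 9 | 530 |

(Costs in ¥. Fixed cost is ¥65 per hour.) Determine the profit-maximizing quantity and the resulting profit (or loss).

Q = 0 (shut down); profit = -¥65

Tabulate TR − TC: Q=0: -65; Q=1: -121; Q=2: -151; Q=3: -160; Q=4: -170; Q=5: -183; Q=6: -222; Q=7: -291; Q=8: -403; Q=9: -568.
Profit is highest at Q = 0. Equivalently, the lowest AVC in the table is 133/5 ≈ ¥26.60 at Q = 5, and P = ¥3 falls below it — price never covers variable cost, so the firm shuts down and loses only its fixed cost.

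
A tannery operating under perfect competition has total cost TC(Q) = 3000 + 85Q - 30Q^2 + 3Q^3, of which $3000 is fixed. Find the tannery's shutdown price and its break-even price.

Shutdown price = $10; break-even price = $385

AVC = 85 - 30Q + 3Q^2; minimized at Q = 5, giving min AVC = $10. That is the shutdown price.
ATC = 3000/Q + 85 - 30Q + 3Q^2. Setting dATC/dQ = −3000/Q^2 − 30 + 6Q = 0 gives Q = 10 (since 6·10^3 − 30·10^2 = 3000).
min ATC = 3000/10 + 85 − 30·10 + 3·10^2 = $385. That is the break-even price.
For $10 ≤ P < $385 the firm produces at a loss; below $10 it shuts down.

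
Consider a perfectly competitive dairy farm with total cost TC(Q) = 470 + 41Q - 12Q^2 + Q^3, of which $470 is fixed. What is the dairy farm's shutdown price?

Short-run supply begins at min AVC. From VC = 41Q - 12Q^2 + Q^3, AVC = 41 - 12Q + Q^2.
dAVC/dQ = -12 + 2Q = 0 gives Q = 6. min AVC = 41 - 12·6 + 6^2 = 5.
For P < $5 the firm produces nothing.

$5 per unit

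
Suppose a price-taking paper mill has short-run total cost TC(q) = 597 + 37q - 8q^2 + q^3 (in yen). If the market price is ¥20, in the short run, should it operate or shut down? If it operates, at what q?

From TC, MC = TC'(q) = 37 - 16q + 3q^2 and AVC = VC/q = 37 - 8q + q^2.
AVC is minimized where dAVC/dq = -8 + 2q = 0, at q = 4; min AVC = 37 - 8·4 + 4^2 = ¥21.
P = ¥20 lies below min AVC = ¥21; no output level covers variable cost.
The firm minimizes its loss by shutting down and losing only its fixed cost of ¥597.

Shut down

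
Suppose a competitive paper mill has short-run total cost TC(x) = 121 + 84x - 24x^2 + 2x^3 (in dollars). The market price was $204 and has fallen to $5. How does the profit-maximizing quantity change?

Output falls from 10 to 0 (the firm shuts down)

AVC = 84 - 24x + 2x^2, minimized at x = 6 where min AVC = $12. MC = 84 - 48x + 6x^2.
At P = $204 ≥ min AVC, set P = MC on the rising branch: x = 10.
At P = $5 < min AVC = $12, price no longer covers variable cost at any output, so the firm shuts down: x = 0.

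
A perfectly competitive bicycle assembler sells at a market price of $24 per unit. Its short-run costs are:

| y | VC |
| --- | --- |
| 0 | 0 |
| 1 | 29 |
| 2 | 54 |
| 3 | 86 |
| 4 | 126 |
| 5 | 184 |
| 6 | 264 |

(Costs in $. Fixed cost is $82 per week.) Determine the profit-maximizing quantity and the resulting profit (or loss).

y = 0 (shut down); profit = -$82

Profit at each row (π = 24y − TC): y=0: -82; y=1: -87; y=2: -88; y=3: -96; y=4: -112; y=5: -146; y=6: -202.
Profit is highest at y = 0. Equivalently, the lowest AVC in the table is 54/2 ≈ $27 at y = 2, and P = $24 falls below it — price never covers variable cost, so the firm shuts down and loses only its fixed cost.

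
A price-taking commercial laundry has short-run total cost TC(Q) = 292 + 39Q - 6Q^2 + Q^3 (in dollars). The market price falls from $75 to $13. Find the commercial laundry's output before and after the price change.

Output falls from 6 to 0 (the firm shuts down)

MC = 39 - 12Q + 3Q^2; the shutdown threshold is min AVC = $30 (at Q = 3).
With P = $75 above the shutdown price, P = MC gives Q = 6.
At P = $13 < min AVC = $30, price no longer covers variable cost at any output, so the firm shuts down: Q = 0.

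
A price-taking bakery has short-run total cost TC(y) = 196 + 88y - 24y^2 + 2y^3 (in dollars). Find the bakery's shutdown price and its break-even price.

Shutdown price = $16; break-even price = $46

Shutdown price = min AVC. AVC = 88 - 24y + 2y^2, with vertex at y = 6 and minimum $16.
ATC = 196/y + 88 - 24y + 2y^2. Setting dATC/dy = −196/y^2 − 24 + 4y = 0 gives y = 7 (since 4·7^3 − 24·7^2 = 196).
min ATC = 196/7 + 88 − 24·7 + 2·7^2 = $46. That is the break-even price.
For $16 ≤ P < $46 the firm produces at a loss; below $16 it shuts down.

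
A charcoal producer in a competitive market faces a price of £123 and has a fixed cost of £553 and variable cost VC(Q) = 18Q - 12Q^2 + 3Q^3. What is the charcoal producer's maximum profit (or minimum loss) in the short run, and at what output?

AVC = 18 - 12Q + 3Q^2 has its minimum £6 at Q = 2; price £123 clears that bar, so the firm operates.
With MC = 18 - 24Q + 9Q^2, P = MC on the upward-sloping part at Q* = 5.
TR = 123·5 = 615. TC = 553 + 165 = 718. Profit = 615 − 718 = -£103.
That loss of £103 beats the £553 the firm would lose by shutting down; producing recovers £450 of fixed cost.

Profit = -£103 at Q = 5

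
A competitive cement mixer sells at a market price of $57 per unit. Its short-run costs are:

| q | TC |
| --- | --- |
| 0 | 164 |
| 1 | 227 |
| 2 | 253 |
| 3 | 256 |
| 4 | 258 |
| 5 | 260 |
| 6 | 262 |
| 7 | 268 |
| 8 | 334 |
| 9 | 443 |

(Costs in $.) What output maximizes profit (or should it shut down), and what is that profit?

Compute π = P·q − TC at each output: q=0: -164; q=1: -170; q=2: -139; q=3: -85; q=4: -30; q=5: 25; q=6: 80; q=7: 131; q=8: 122; q=9: 70.
Profit is maximized at q = 7. AVC there is 104/7 = $14.86 ≤ P, so producing beats shutting down (which would give -$164).

q = 7; profit = $131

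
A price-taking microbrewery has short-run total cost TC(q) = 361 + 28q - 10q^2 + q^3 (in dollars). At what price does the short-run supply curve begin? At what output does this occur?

The firm shuts down when price falls below the minimum of average variable cost. AVC = VC/q = 28 - 10q + q^2.
dAVC/dq = -10 + 2q = 0 gives q = 5. min AVC = 28 - 10·5 + 5^2 = 3.
For P < $3 the firm produces nothing.

$3 per unit, at q = 5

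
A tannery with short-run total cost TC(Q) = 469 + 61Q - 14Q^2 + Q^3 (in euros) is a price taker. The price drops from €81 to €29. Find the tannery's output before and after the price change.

Output falls from 10 to 8

AVC = 61 - 14Q + Q^2, minimized at Q = 7 where min AVC = €12. MC = 61 - 28Q + 3Q^2.
With P = €81 above the shutdown price, P = MC gives Q = 10.
At P = €29 ≥ min AVC, set P = MC: Q = 8. The firm stays open but cuts output.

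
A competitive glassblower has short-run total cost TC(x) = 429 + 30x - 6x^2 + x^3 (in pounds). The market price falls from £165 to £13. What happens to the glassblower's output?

Output falls from 9 to 0 (the firm shuts down)

MC = 30 - 12x + 3x^2; the shutdown threshold is min AVC = £21 (at x = 3).
At P = £165 ≥ min AVC, set P = MC on the rising branch: x = 9.
At P = £13 < min AVC = £21, price no longer covers variable cost at any output, so the firm shuts down: x = 0.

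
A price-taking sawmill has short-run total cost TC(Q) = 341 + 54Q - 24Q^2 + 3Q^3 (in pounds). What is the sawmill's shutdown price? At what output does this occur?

The firm shuts down when price falls below the minimum of average variable cost. AVC = VC/Q = 54 - 24Q + 3Q^2.
dAVC/dQ = -24 + 6Q = 0 gives Q = 4. min AVC = 54 - 24·4 + 3·4^2 = 6.
The firm shuts down for any P below £6.

£6 per unit, at Q = 4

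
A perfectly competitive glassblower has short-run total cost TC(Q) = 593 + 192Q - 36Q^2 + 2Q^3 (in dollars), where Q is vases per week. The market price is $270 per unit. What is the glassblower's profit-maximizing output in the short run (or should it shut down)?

Strip out fixed cost: VC = 192Q - 36Q^2 + 2Q^3. Then AVC = 192 - 36Q + 2Q^2 and MC = 192 - 72Q + 6Q^2.
The AVC parabola has its vertex at Q = 36/4 = 9, where AVC = 192 - 36·9 + 2·9^2 = $30.
P = $270 exceeds min AVC = $30, so the firm stays open.
Set P = MC: 270 = 192 - 72Q + 6Q^2 → -78 - 72Q + 6Q^2 = 0. The roots are Q = -1 and Q = 13; the profit-maximizing output is on the rising part of MC, so Q* = 13.
Check: AVC at Q = 13 is $62 ≤ P, so revenue covers variable cost.
Profit = P·Q − TC = 270·13 − 1399 = $2111.

Produce at Q = 13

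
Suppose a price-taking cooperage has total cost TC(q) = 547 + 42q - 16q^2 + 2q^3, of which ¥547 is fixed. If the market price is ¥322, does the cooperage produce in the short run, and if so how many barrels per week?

Produce at q = 10

From TC, MC = TC'(q) = 42 - 32q + 6q^2 and AVC = VC/q = 42 - 16q + 2q^2.
AVC is minimized where dAVC/dq = -16 + 4q = 0, at q = 4; min AVC = 42 - 16·4 + 2·4^2 = ¥10.
Since P = ¥322 ≥ min AVC = ¥10, price covers variable cost and the firm should produce.
Set P = MC: 322 = 42 - 32q + 6q^2 → -280 - 32q + 6q^2 = 0. The roots are q = -14/3 and q = 10; the profit-maximizing output is on the rising part of MC, so q* = 10.
Check: AVC at q = 10 is ¥82 ≤ P, so revenue covers variable cost.
Profit = P·q − TC = 322·10 − 1367 = ¥1853.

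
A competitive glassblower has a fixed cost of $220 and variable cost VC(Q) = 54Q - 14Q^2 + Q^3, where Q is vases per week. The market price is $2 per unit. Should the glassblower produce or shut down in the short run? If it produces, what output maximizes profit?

Shut down

Strip out fixed cost: VC = 54Q - 14Q^2 + Q^3. Then AVC = 54 - 14Q + Q^2 and MC = 54 - 28Q + 3Q^2.
AVC is minimized where dAVC/dQ = -14 + 2Q = 0, at Q = 7; min AVC = 54 - 14·7 + 7^2 = $5.
Since P = $2 < min AVC = $5, price fails to cover variable cost at any output.
The firm minimizes its loss by shutting down and losing only its fixed cost of $220.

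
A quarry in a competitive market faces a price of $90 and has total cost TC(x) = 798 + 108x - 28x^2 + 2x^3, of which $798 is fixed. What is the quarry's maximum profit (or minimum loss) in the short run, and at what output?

Profit = -$150 at x = 9

AVC = 108 - 28x + 2x^2 has its minimum $10 at x = 7; price $90 clears that bar, so the firm operates.
With MC = 108 - 56x + 6x^2, P = MC on the upward-sloping part at x* = 9.
TR = 90·9 = 810. TC = 798 + 162 = 960. Profit = 810 − 960 = -$150.
That loss of $150 beats the $798 the firm would lose by shutting down; producing recovers $648 of fixed cost.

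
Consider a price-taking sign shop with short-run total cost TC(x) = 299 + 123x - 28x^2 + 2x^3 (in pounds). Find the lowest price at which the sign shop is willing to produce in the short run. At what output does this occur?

The firm shuts down when price falls below the minimum of average variable cost. AVC = VC/x = 123 - 28x + 2x^2.
At the minimum of AVC, MC = AVC. MC = 123 - 56x + 6x^2; setting MC = AVC gives 4x^2 - 28x = 0, so x = 7. min AVC = 25.
The firm shuts down for any P below £25.

£25 per unit, at x = 7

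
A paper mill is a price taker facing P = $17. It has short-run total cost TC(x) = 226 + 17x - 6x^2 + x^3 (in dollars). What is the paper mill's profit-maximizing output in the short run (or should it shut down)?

Variable cost is VC = 17x - 6x^2 + x^3, so AVC = VC/x = 17 - 6x + x^2 and MC = dTC/dx = 17 - 12x + 3x^2.
AVC is minimized where dAVC/dx = -6 + 2x = 0, at x = 3; min AVC = 17 - 6·3 + 3^2 = $8.
P = $17 exceeds min AVC = $8, so the firm stays open.
Solving P = MC: -12x + 3x^2 = 0 ⇒ x = 0 or 4. On the upward-sloping branch, x* = 4.
Check: AVC at x = 4 is $9 ≤ P, so revenue covers variable cost.
Profit = P·x − TC = 17·4 − 262 = -$194, a loss, but smaller than the $226 fixed cost the firm would lose by shutting down.

Produce at x = 4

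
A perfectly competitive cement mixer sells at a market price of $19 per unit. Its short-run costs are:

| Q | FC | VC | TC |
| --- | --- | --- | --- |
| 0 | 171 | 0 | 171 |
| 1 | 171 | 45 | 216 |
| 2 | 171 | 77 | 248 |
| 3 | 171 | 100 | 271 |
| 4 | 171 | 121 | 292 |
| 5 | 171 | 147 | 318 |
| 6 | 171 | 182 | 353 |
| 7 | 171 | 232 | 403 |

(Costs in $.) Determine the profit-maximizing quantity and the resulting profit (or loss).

Q = 0 (shut down); profit = -$171

Profit at each row (π = 19Q − TC): Q=0: -171; Q=1: -197; Q=2: -210; Q=3: -214; Q=4: -216; Q=5: -223; Q=6: -239; Q=7: -270.
Profit is highest at Q = 0. Equivalently, the lowest AVC in the table is 147/5 ≈ $29.40 at Q = 5, and P = $19 falls below it — price never covers variable cost, so the firm shuts down and loses only its fixed cost.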